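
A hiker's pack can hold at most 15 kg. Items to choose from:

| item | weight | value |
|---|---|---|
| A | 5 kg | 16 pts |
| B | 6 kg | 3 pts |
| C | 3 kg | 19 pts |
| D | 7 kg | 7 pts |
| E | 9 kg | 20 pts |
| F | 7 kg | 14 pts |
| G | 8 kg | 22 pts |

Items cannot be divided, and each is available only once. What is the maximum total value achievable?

49 pts

Check high-value combinations within 15 kg:
- A+C+F: weight 5+3+7=15, value 16+19+14=49
- A+C+D: weight 5+3+7=15, value 16+19+7=42
- C+G: weight 3+8=11, value 19+22=41
Best: 49 pts.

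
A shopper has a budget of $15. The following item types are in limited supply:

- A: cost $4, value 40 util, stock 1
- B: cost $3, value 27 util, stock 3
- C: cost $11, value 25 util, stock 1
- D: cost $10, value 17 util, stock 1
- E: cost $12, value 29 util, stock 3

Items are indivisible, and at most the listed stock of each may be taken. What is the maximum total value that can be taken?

Top feasible selections:
- 1×A + 3×B: cost 13, value 121
- 1×A + 2×B: cost 10, value 94
- 3×B: cost 9, value 81
- 1×A + 1×B: cost 7, value 67
Best: 121 util.

121 util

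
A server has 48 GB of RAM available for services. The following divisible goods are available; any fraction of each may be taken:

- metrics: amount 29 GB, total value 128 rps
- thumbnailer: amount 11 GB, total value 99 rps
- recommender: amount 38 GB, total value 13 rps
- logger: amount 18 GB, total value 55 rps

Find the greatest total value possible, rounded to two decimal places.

Take in order of value per unit:
- thumbnailer (99/11 per unit): all 11 → value 99, running total 99.00
- metrics (128/29 per unit): all 29 → value 128, running total 227.00
- logger (55/18 per unit): 8 of 18 → value 8×55/18 = 24.4444, running total 251.44
Total 251.44.

251.44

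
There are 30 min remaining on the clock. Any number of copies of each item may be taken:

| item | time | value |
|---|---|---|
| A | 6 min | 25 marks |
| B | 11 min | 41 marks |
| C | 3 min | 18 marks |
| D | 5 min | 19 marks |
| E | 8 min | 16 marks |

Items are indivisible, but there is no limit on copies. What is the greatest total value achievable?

Best value-per-unit is C at 18/3, and filling with it alone uses time 10×3=30. No mix of the others beats 10×18 = 180.

180 marks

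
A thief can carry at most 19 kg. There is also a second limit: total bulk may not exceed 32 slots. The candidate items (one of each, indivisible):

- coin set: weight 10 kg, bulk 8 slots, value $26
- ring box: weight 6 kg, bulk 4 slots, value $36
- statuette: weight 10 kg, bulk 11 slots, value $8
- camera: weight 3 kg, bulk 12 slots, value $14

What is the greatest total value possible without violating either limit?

Feasible sets respecting both limits:
- coin set+ring box+camera: weight 19, bulk 24, value 76
- coin set+ring box: weight 16, bulk 12, value 62
- ring box+statuette+camera: weight 19, bulk 27, value 58
Best: $76.

$76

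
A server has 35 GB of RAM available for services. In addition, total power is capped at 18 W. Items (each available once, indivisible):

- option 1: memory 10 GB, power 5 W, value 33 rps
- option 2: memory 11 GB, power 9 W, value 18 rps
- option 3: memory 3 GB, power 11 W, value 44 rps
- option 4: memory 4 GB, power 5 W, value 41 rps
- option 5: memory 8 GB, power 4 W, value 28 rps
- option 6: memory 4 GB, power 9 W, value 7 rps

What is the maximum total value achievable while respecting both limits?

102 rps

Feasible sets respecting both limits:
- option 1+option 4+option 5: memory 22, power 14, value 102
- option 2+option 4+option 5: memory 23, power 18, value 87
- option 3+option 4: memory 7, power 16, value 85
- option 1+option 2+option 5: memory 29, power 18, value 79
Best: 102 rps.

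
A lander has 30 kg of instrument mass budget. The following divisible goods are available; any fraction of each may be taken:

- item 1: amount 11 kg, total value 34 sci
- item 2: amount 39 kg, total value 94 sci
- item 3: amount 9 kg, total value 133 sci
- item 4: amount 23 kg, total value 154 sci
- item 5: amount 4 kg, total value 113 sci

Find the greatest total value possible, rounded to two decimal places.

Take in order of value per unit:
- item 5 (113/4 per unit): all 4 → value 113, running total 113.00
- item 3 (133/9 per unit): all 9 → value 133, running total 246.00
- item 4 (154/23 per unit): 17 of 23 → value 17×154/23 = 113.8261, running total 359.83
Total 359.83.

359.83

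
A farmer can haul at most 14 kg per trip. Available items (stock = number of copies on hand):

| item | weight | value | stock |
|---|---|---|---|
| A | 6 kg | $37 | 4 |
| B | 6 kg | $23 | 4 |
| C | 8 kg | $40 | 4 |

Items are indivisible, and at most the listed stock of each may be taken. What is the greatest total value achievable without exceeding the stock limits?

Top feasible selections:
- 1×A + 1×C: weight 14, value 77
- 2×A: weight 12, value 74
- 1×B + 1×C: weight 14, value 63
- 1×A + 1×B: weight 12, value 60
Best: $77.

$77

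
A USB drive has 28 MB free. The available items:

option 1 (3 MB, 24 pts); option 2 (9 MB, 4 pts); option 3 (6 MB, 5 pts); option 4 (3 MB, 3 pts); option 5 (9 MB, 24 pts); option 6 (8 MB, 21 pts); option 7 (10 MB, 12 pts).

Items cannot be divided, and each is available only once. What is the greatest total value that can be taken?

74 pts

Check high-value combinations within 28 MB:
- option 1+option 3+option 5+option 6: size 3+6+9+8=26, value 24+5+24+21=74
- option 1+option 4+option 5+option 6: size 3+3+9+8=23, value 24+3+24+21=72
- option 1+option 5+option 6: size 3+9+8=20, value 24+24+21=69
- option 1+option 3+option 5+option 7: size 3+6+9+10=28, value 24+5+24+12=65
- option 1+option 4+option 5+option 7: size 3+3+9+10=25, value 24+3+24+12=63
Best: 74 pts.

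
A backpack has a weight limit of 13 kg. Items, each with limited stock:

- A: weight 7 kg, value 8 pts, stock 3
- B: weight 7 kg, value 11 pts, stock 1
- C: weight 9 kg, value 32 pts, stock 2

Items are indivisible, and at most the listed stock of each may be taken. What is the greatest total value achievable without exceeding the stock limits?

Best selections within weight 13 and stock limits:
- 1×C: weight 9, value 32
- 1×B: weight 7, value 11
- 1×A: weight 7, value 8
Best: 32 pts.

32 pts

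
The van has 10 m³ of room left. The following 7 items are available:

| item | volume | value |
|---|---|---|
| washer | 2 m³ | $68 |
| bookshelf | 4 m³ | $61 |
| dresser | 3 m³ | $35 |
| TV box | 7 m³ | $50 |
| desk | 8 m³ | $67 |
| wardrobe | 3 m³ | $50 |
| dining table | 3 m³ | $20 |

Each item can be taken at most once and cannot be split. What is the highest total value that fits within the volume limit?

Check high-value combinations within 10 m³:
- washer+bookshelf+wardrobe: volume 2+4+3=9, value 68+61+50=179
- washer+bookshelf+dresser: volume 2+4+3=9, value 68+61+35=164
- washer+dresser+wardrobe: volume 2+3+3=8, value 68+35+50=153
- washer+bookshelf+dining table: volume 2+4+3=9, value 68+61+20=149
- bookshelf+dresser+wardrobe: volume 4+3+3=10, value 61+35+50=146
Best: $179.

$179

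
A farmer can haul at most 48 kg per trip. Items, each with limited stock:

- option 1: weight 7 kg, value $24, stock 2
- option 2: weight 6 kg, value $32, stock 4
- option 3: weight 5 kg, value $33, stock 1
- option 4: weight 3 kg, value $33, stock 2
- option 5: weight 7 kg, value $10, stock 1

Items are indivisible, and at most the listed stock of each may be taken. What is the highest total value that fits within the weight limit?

Best selections within weight 48 and stock limits:
- 1×option 1 + 4×option 2 + 1×option 3 + 2×option 4: weight 42, value 251
- 2×option 1 + 3×option 2 + 1×option 3 + 2×option 4: weight 43, value 243
Best: $251.

$251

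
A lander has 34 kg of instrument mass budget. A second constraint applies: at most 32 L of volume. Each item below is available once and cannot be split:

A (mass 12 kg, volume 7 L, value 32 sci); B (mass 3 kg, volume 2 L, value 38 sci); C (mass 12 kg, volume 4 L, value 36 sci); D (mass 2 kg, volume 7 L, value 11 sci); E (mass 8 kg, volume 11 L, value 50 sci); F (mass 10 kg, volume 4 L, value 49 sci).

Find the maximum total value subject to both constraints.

173 sci

Feasible sets respecting both limits:
- B+C+E+F: mass 33, volume 21, value 173
- A+B+E+F: mass 33, volume 24, value 169
- B+D+E+F: mass 23, volume 24, value 148
- C+D+E+F: mass 32, volume 26, value 146
Best: 173 sci.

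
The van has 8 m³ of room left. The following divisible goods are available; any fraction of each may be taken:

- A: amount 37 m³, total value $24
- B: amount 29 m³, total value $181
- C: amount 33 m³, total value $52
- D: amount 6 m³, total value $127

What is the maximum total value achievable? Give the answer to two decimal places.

Take in order of value per unit:
- D (127/6 per unit): all 6 → value 127, running total 127.00
- B (181/29 per unit): 2 of 29 → value 2×181/29 = 12.4828, running total 139.48
Total 139.48.

139.48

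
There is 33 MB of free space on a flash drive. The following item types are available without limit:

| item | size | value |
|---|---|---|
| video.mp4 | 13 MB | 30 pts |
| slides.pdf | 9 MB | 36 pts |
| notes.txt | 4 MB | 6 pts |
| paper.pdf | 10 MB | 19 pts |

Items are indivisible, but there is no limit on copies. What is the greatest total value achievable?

114 pts

Best value-per-unit is slides.pdf at 36/9; filling with it alone gives 3×36 = 108.
Optimal mix: 3×slides.pdf + 1×notes.txt → size 31, value 114.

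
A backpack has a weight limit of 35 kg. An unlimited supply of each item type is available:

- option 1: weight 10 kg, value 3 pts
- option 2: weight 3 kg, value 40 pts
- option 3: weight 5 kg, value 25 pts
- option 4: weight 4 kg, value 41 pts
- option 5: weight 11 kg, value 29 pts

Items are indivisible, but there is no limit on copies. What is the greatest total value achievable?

Best value-per-unit is option 2 at 40/3; filling with it alone gives 11×40 = 440.
Optimal mix: 9×option 2 + 2×option 4 → weight 35, value 442.

442 pts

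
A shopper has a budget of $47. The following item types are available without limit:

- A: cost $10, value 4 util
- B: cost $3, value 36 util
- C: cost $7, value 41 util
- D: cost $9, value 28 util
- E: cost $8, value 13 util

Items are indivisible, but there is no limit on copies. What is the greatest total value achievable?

Best value-per-unit is B at 36/3, and filling with it alone uses cost 15×3=45. No mix of the others beats 15×36 = 540.

540 util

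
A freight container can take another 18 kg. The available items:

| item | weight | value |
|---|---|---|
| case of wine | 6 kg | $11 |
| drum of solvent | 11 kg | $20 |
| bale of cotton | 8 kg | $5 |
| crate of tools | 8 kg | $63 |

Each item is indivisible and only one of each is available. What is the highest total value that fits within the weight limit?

$74

Check high-value combinations within 18 kg:
- case of wine+crate of tools: weight 6+8=14, value 11+63=74
- bale of cotton+crate of tools: weight 8+8=16, value 5+63=68
- crate of tools: weight 8, value 63
Best: $74.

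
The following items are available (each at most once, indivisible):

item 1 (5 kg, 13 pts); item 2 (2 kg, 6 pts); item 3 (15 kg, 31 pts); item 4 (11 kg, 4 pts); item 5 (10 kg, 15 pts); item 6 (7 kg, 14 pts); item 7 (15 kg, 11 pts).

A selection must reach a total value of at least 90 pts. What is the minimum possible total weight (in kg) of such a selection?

54

Subsets with value ≥ 90, sorted by total weight:
- item 1+item 2+item 3+item 5+item 6+item 7: weight 54, value 90
- item 1+item 2+item 3+item 4+item 5+item 6+item 7: weight 65, value 94
Minimum weight: 54 kg.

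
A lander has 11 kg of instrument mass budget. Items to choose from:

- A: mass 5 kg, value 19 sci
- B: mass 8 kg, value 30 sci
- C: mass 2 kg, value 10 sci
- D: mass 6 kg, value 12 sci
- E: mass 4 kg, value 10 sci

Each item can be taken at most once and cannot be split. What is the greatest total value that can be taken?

Check high-value combinations within 11 kg:
- B+C: mass 8+2=10, value 30+10=40
- A+C+E: mass 5+2+4=11, value 19+10+10=39
- A+D: mass 5+6=11, value 19+12=31
Best: 40 sci.

40 sci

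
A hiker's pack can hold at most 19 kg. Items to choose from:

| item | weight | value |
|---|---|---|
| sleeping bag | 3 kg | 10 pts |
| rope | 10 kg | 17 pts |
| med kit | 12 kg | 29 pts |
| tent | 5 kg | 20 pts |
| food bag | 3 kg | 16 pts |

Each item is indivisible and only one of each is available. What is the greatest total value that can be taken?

Check high-value combinations within 19 kg:
- sleeping bag+med kit+food bag: weight 3+12+3=18, value 10+29+16=55
- rope+tent+food bag: weight 10+5+3=18, value 17+20+16=53
- med kit+tent: weight 12+5=17, value 29+20=49
Best: 55 pts.

55 pts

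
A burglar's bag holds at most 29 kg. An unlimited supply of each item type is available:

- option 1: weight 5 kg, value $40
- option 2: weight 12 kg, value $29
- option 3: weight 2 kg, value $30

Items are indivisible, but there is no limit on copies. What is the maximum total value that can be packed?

$420

Best value-per-unit is option 3 at 30/2, and filling with it alone uses weight 14×2=28. No mix of the others beats 14×30 = 420.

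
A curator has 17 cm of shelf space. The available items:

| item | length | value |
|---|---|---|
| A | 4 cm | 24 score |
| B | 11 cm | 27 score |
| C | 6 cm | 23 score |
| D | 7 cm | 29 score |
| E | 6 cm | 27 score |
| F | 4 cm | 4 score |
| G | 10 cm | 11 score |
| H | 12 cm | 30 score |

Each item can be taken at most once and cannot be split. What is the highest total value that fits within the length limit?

80 score

Check high-value combinations within 17 cm:
- A+D+E: length 4+7+6=17, value 24+29+27=80
- A+C+D: length 4+6+7=17, value 24+23+29=76
- A+C+E: length 4+6+6=16, value 24+23+27=74
- D+E+F: length 7+6+4=17, value 29+27+4=60
- A+D+F: length 4+7+4=15, value 24+29+4=57
Best: 80 score.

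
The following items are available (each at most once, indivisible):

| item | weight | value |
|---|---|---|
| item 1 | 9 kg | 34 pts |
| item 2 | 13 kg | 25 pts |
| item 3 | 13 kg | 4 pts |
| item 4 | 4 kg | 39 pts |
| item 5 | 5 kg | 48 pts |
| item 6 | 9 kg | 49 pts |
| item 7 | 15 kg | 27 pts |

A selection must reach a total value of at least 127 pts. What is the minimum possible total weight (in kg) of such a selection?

Subsets with value ≥ 127, sorted by total weight:
- item 4+item 5+item 6: weight 18, value 136
- item 1+item 5+item 6: weight 23, value 131
Minimum weight: 18 kg.

18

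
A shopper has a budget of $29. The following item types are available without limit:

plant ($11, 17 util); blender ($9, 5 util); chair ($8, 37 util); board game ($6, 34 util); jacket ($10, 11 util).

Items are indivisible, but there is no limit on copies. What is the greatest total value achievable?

Best value-per-unit is board game at 34/6; filling with it alone gives 4×34 = 136.
Optimal mix: 2×chair + 2×board game → cost 28, value 142.

142 util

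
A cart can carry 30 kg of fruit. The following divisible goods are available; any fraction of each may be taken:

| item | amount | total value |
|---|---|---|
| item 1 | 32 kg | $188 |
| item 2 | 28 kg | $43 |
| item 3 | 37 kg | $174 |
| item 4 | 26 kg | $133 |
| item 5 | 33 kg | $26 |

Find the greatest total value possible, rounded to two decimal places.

Take in order of value per unit:
- item 1 (188/32 per unit): 30 of 32 → value 30×188/32 = 176.2500, running total 176.25
Total 176.25.

176.25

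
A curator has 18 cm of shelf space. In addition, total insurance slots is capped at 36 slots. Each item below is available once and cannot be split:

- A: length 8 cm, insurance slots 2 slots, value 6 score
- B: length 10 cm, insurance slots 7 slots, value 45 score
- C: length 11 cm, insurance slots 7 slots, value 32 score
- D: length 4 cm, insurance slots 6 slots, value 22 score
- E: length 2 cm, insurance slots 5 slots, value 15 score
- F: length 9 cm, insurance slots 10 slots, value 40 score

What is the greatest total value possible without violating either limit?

Feasible sets respecting both limits:
- B+D+E: length 16, insurance slots 18, value 82
- D+E+F: length 15, insurance slots 21, value 77
- C+D+E: length 17, insurance slots 18, value 69
- B+D: length 14, insurance slots 13, value 67
Best: 82 score.

82 score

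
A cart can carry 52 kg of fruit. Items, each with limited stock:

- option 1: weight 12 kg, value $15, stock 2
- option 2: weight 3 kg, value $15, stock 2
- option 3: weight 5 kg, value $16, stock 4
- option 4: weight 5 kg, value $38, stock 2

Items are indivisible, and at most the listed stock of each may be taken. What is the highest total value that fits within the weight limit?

Best selections within weight 52 and stock limits:
- 1×option 1 + 2×option 2 + 4×option 3 + 2×option 4: weight 48, value 185
- 2×option 2 + 4×option 3 + 2×option 4: weight 36, value 170
- 1×option 1 + 1×option 2 + 4×option 3 + 2×option 4: weight 45, value 170
- 1×option 1 + 2×option 2 + 3×option 3 + 2×option 4: weight 43, value 169
Best: $185.

$185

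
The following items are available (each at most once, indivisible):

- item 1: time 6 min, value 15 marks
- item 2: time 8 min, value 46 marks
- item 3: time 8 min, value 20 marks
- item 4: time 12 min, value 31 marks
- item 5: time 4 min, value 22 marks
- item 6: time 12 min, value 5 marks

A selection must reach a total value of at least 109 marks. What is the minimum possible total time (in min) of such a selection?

Subsets with value ≥ 109, sorted by total time:
- item 1+item 2+item 4+item 5: time 30, value 114
- item 2+item 3+item 4+item 5: time 32, value 119
Minimum time: 30 min.

30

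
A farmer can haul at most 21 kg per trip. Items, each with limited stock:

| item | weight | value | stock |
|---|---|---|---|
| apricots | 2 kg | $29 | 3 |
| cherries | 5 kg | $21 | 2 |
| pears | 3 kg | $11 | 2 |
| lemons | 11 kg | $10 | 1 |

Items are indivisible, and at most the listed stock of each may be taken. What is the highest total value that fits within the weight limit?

$140

Best selections within weight 21 and stock limits:
- 3×apricots + 2×cherries + 1×pears: weight 19, value 140
- 3×apricots + 1×cherries + 2×pears: weight 17, value 130
- 3×apricots + 2×cherries: weight 16, value 129
- 2×apricots + 2×cherries + 2×pears: weight 20, value 122
Best: $140.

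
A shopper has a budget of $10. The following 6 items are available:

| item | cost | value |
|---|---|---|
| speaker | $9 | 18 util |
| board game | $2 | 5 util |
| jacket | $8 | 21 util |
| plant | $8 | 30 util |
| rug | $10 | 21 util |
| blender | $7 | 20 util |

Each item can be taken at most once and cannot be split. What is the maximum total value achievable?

Check high-value combinations within $10:
- board game+plant: cost 2+8=10, value 5+30=35
- plant: cost 8, value 30
- board game+jacket: cost 2+8=10, value 5+21=26
- board game+blender: cost 2+7=9, value 5+20=25
Best: 35 util.

35 util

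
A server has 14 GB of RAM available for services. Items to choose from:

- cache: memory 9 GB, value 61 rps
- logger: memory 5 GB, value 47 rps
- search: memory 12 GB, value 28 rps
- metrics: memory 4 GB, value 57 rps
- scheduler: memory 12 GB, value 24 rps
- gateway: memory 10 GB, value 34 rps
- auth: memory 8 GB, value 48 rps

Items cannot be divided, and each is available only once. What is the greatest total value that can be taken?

118 rps

Check high-value combinations within 14 GB:
- cache+metrics: memory 9+4=13, value 61+57=118
- cache+logger: memory 9+5=14, value 61+47=108
- metrics+auth: memory 4+8=12, value 57+48=105
- logger+metrics: memory 5+4=9, value 47+57=104
Best: 118 rps.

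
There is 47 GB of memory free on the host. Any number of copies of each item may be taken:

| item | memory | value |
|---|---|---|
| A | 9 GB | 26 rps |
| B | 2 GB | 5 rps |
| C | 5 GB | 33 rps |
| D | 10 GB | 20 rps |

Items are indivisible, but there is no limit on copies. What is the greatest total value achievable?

302 rps

Best value-per-unit is C at 33/5; filling with it alone gives 9×33 = 297.
Optimal mix: 1×B + 9×C → memory 47, value 302.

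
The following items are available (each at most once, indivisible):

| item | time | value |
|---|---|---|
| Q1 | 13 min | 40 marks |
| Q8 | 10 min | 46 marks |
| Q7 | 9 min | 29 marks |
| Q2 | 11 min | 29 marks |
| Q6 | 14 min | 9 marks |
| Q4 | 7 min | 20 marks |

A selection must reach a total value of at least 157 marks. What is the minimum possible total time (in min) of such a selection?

Subsets with value ≥ 157, sorted by total time:
- Q1+Q8+Q7+Q2+Q4: time 50, value 164
- Q1+Q8+Q7+Q2+Q6+Q4: time 64, value 173
Minimum time: 50 min.

50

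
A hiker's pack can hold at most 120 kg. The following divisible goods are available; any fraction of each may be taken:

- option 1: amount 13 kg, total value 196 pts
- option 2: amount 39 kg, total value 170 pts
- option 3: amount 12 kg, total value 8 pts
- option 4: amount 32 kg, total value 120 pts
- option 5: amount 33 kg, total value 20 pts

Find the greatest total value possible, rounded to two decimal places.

Take in order of value per unit:
- option 1 (196/13 per unit): all 13 → value 196, running total 196.00
- option 2 (170/39 per unit): all 39 → value 170, running total 366.00
- option 4 (120/32 per unit): all 32 → value 120, running total 486.00
- option 3 (8/12 per unit): all 12 → value 8, running total 494.00
- option 5 (20/33 per unit): 24 of 33 → value 24×20/33 = 14.5455, running total 508.55
Total 508.55.

508.55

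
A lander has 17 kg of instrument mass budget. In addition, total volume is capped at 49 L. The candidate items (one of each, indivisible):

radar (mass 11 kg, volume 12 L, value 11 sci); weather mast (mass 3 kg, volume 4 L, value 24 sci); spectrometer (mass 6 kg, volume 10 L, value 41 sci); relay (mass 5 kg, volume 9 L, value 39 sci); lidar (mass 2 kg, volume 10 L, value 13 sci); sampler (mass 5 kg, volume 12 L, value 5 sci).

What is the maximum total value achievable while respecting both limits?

117 sci

Feasible sets respecting both limits:
- weather mast+spectrometer+relay+lidar: mass 16, volume 33, value 117
- weather mast+spectrometer+relay: mass 14, volume 23, value 104
- spectrometer+relay+lidar: mass 13, volume 29, value 93
Best: 117 sci.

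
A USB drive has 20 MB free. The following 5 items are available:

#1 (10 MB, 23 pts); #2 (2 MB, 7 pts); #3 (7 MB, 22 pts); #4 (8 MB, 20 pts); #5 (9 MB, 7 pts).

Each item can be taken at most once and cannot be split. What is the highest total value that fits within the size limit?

52 pts

Check high-value combinations within 20 MB:
- #1+#2+#3: size 10+2+7=19, value 23+7+22=52
- #1+#2+#4: size 10+2+8=20, value 23+7+20=50
- #2+#3+#4: size 2+7+8=17, value 7+22+20=49
Best: 52 pts.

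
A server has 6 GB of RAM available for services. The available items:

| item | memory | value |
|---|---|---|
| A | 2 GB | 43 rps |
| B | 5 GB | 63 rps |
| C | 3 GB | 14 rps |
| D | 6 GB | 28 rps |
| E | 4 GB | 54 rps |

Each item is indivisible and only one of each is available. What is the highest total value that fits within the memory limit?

Check high-value combinations within 6 GB:
- A+E: memory 2+4=6, value 43+54=97
- B: memory 5, value 63
- A+C: memory 2+3=5, value 43+14=57
Best: 97 rps.

97 rps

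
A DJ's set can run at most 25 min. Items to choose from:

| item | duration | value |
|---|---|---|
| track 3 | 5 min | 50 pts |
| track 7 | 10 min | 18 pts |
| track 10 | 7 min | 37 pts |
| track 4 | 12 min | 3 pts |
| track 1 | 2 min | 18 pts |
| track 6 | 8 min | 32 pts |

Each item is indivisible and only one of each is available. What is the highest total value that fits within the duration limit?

137 pts

Check high-value combinations within 25 min:
- track 3+track 10+track 1+track 6: duration 5+7+2+8=22, value 50+37+18+32=137
- track 3+track 7+track 10+track 1: duration 5+10+7+2=24, value 50+18+37+18=123
- track 3+track 10+track 6: duration 5+7+8=20, value 50+37+32=119
- track 3+track 7+track 1+track 6: duration 5+10+2+8=25, value 50+18+18+32=118
- track 3+track 10+track 1: duration 5+7+2=14, value 50+37+18=105
Best: 137 pts.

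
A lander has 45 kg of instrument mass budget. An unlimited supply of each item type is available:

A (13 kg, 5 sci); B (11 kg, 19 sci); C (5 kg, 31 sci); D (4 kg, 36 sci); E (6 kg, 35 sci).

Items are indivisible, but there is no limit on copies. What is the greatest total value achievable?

396 sci

Best value-per-unit is D at 36/4, and filling with it alone uses mass 11×4=44. No mix of the others beats 11×36 = 396.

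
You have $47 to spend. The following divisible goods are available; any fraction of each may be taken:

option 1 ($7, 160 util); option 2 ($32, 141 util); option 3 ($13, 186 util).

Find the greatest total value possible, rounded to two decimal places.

Take in order of value per unit:
- option 1 (160/7 per unit): all 7 → value 160, running total 160.00
- option 3 (186/13 per unit): all 13 → value 186, running total 346.00
- option 2 (141/32 per unit): 27 of 32 → value 27×141/32 = 118.9688, running total 464.97
Total 464.97.

464.97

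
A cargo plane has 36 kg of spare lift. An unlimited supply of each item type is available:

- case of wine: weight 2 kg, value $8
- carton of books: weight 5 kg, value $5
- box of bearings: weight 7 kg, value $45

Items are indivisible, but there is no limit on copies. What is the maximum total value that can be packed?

Best value-per-unit is box of bearings at 45/7, and filling with it alone uses weight 5×7=35. No mix of the others beats 5×45 = 225.

$225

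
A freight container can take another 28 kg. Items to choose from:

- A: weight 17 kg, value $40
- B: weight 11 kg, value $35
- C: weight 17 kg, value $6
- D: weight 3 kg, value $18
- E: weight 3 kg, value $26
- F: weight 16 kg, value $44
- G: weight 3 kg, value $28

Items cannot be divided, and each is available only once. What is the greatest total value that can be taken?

This is a 0/1 knapsack; check combinations near the capacity.
- D+E+F+G: weight 3+3+16+3=25, value 18+26+44+28=116
- A+D+E+G: weight 17+3+3+3=26, value 40+18+26+28=112
- B+D+E+G: weight 11+3+3+3=20, value 35+18+26+28=107
- E+F+G: weight 3+16+3=22, value 26+44+28=98
Best: $116.

$116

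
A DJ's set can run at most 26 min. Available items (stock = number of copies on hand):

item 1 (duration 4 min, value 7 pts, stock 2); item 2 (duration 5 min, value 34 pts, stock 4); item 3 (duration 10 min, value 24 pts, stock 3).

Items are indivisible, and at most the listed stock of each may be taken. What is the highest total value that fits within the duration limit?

143 pts

Best selections within duration 26 and stock limits:
- 1×item 1 + 4×item 2: duration 24, value 143
- 4×item 2: duration 20, value 136
- 3×item 2 + 1×item 3: duration 25, value 126
Best: 143 pts.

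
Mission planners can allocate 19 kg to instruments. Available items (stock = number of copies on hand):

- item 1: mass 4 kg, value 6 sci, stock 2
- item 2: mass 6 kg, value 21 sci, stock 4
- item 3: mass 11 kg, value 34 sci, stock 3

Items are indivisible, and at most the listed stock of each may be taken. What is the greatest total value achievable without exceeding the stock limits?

Top feasible selections:
- 3×item 2: mass 18, value 63
- 1×item 2 + 1×item 3: mass 17, value 55
Best: 63 sci.

63 sci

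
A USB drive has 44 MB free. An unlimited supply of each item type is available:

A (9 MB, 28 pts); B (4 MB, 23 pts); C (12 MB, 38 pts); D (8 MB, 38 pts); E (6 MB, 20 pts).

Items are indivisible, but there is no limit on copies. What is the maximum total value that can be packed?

Best value-per-unit is B at 23/4, and filling with it alone uses size 11×4=44. No mix of the others beats 11×23 = 253.

253 pts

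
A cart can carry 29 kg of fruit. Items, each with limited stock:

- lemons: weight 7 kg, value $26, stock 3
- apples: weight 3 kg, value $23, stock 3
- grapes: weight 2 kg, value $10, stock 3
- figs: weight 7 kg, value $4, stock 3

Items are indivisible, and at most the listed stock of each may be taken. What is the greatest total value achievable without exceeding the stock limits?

$151

Top feasible selections:
- 2×lemons + 3×apples + 3×grapes: weight 29, value 151
- 2×lemons + 3×apples + 2×grapes: weight 27, value 141
- 3×lemons + 2×apples + 1×grapes: weight 29, value 134
- 2×lemons + 3×apples + 1×grapes: weight 25, value 131
Best: $151.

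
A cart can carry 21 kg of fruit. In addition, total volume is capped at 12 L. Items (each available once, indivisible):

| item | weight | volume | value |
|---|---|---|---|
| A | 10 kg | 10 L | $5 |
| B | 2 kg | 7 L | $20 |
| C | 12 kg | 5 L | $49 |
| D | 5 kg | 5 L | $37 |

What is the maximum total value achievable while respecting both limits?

Feasible sets respecting both limits:
- C+D: weight 17, volume 10, value 86
- B+C: weight 14, volume 12, value 69
- B+D: weight 7, volume 12, value 57
- C: weight 12, volume 5, value 49
Best: $86.

$86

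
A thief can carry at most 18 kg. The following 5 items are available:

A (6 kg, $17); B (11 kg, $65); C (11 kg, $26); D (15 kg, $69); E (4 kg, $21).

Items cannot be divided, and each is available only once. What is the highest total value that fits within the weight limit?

$86

This is a 0/1 knapsack; check combinations near the capacity.
- B+E: weight 11+4=15, value 65+21=86
- A+B: weight 6+11=17, value 17+65=82
- D: weight 15, value 69
- B: weight 11, value 65
- C+E: weight 11+4=15, value 26+21=47
Best: $86.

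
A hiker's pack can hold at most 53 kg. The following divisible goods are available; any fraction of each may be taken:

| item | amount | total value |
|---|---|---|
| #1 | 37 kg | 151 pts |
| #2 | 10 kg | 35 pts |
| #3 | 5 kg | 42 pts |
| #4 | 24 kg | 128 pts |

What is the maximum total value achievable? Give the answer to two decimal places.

267.95

Take in order of value per unit:
- #3 (42/5 per unit): all 5 → value 42, running total 42.00
- #4 (128/24 per unit): all 24 → value 128, running total 170.00
- #1 (151/37 per unit): 24 of 37 → value 24×151/37 = 97.9459, running total 267.95
Total 267.95.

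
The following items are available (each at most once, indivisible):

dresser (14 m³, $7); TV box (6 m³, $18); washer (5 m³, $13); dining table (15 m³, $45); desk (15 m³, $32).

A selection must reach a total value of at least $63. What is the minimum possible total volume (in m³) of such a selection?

21

Subsets with value ≥ 63, sorted by total volume:
- TV box+dining table: volume 21, value 63
- TV box+washer+dining table: volume 26, value 76
Minimum volume: 21 m³.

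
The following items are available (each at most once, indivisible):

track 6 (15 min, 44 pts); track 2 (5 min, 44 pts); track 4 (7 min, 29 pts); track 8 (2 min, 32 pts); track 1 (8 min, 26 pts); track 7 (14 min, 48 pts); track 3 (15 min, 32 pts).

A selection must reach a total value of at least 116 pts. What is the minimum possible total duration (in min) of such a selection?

21

Subsets with value ≥ 116, sorted by total duration:
- track 2+track 8+track 7: duration 21, value 124
- track 2+track 4+track 8+track 1: duration 22, value 131
Minimum duration: 21 min.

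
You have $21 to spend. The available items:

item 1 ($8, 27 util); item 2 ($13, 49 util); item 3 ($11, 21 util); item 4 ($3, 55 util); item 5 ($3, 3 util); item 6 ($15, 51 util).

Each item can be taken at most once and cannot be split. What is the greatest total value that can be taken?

Check high-value combinations within $21:
- item 4+item 5+item 6: cost 3+3+15=21, value 55+3+51=109
- item 2+item 4+item 5: cost 13+3+3=19, value 49+55+3=107
- item 4+item 6: cost 3+15=18, value 55+51=106
- item 2+item 4: cost 13+3=16, value 49+55=104
Best: 109 util.

109 util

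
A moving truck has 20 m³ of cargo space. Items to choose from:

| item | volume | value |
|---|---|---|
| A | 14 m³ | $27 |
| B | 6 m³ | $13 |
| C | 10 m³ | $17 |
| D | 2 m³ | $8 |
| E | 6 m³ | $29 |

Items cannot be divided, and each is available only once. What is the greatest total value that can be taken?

Check high-value combinations within 20 m³:
- A+E: volume 14+6=20, value 27+29=56
- C+D+E: volume 10+2+6=18, value 17+8+29=54
- B+D+E: volume 6+2+6=14, value 13+8+29=50
- C+E: volume 10+6=16, value 17+29=46
Best: $56.

$56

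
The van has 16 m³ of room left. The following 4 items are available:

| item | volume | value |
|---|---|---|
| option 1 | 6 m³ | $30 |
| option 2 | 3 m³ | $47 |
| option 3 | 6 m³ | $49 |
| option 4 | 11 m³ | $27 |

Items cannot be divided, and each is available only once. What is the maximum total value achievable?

$126

Check high-value combinations within 16 m³:
- option 1+option 2+option 3: volume 6+3+6=15, value 30+47+49=126
- option 2+option 3: volume 3+6=9, value 47+49=96
- option 1+option 3: volume 6+6=12, value 30+49=79
- option 1+option 2: volume 6+3=9, value 30+47=77
- option 2+option 4: volume 3+11=14, value 47+27=74
Best: $126.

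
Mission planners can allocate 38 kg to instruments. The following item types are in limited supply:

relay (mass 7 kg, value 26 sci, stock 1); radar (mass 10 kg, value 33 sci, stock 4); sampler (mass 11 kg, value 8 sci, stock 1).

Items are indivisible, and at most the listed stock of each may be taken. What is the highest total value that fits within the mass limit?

125 sci

Top feasible selections:
- 1×relay + 3×radar: mass 37, value 125
- 1×relay + 2×radar + 1×sampler: mass 38, value 100
- 3×radar: mass 30, value 99
Best: 125 sci.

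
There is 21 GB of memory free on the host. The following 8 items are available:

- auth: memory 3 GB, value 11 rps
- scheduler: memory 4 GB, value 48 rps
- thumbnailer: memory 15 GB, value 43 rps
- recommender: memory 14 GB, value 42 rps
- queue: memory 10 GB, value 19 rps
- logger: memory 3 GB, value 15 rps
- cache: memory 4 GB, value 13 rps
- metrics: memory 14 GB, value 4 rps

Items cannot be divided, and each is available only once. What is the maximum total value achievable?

105 rps

Check high-value combinations within 21 GB:
- scheduler+recommender+logger: memory 4+14+3=21, value 48+42+15=105
- auth+scheduler+recommender: memory 3+4+14=21, value 11+48+42=101
- scheduler+queue+logger+cache: memory 4+10+3+4=21, value 48+19+15+13=95
- auth+scheduler+queue+logger: memory 3+4+10+3=20, value 11+48+19+15=93
Best: 105 rps.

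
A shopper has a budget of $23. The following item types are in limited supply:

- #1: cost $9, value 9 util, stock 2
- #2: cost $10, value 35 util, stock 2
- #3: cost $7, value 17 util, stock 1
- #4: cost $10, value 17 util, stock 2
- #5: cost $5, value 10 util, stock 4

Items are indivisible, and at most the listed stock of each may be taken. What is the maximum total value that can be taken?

Best selections within cost 23 and stock limits:
- 2×#2: cost 20, value 70
- 1×#2 + 1×#3 + 1×#5: cost 22, value 62
Best: 70 util.

70 util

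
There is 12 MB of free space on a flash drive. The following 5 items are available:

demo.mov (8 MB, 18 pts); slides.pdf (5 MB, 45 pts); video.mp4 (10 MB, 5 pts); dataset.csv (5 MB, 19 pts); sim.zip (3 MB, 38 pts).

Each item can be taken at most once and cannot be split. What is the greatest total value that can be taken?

83 pts

Check high-value combinations within 12 MB:
- slides.pdf+sim.zip: size 5+3=8, value 45+38=83
- slides.pdf+dataset.csv: size 5+5=10, value 45+19=64
- dataset.csv+sim.zip: size 5+3=8, value 19+38=57
Best: 83 pts.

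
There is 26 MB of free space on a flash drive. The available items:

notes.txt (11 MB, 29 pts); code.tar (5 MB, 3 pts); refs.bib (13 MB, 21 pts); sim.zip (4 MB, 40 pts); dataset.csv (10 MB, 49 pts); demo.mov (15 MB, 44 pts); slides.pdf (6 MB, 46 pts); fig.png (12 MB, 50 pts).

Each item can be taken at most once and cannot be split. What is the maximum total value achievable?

139 pts

Check high-value combinations within 26 MB:
- sim.zip+dataset.csv+fig.png: size 4+10+12=26, value 40+49+50=139
- code.tar+sim.zip+dataset.csv+slides.pdf: size 5+4+10+6=25, value 3+40+49+46=138
- sim.zip+slides.pdf+fig.png: size 4+6+12=22, value 40+46+50=136
- sim.zip+dataset.csv+slides.pdf: size 4+10+6=20, value 40+49+46=135
Best: 139 pts.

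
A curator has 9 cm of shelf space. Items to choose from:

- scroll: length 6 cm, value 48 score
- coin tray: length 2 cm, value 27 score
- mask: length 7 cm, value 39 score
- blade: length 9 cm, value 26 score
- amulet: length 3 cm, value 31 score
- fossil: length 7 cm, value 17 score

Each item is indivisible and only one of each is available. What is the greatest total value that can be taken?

79 score

Check high-value combinations within 9 cm:
- scroll+amulet: length 6+3=9, value 48+31=79
- scroll+coin tray: length 6+2=8, value 48+27=75
- coin tray+mask: length 2+7=9, value 27+39=66
Best: 79 score.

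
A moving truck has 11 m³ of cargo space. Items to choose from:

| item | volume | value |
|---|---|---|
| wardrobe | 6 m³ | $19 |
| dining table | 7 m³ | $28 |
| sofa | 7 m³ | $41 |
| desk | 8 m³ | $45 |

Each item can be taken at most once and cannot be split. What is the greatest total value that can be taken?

$45

Check high-value combinations within 11 m³:
- desk: volume 8, value 45
- sofa: volume 7, value 41
- dining table: volume 7, value 28
- wardrobe: volume 6, value 19
Best: $45.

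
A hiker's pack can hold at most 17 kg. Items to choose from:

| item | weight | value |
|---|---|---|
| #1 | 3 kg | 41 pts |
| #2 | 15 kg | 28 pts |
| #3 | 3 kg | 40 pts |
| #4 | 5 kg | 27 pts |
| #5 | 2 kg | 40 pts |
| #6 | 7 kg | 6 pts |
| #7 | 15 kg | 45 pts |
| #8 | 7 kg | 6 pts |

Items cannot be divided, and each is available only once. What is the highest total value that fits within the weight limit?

Check high-value combinations within 17 kg:
- #1+#3+#4+#5: weight 3+3+5+2=13, value 41+40+27+40=148
- #1+#3+#5+#6: weight 3+3+2+7=15, value 41+40+40+6=127
- #1+#3+#5+#8: weight 3+3+2+7=15, value 41+40+40+6=127
- #1+#3+#5: weight 3+3+2=8, value 41+40+40=121
Best: 148 pts.

148 pts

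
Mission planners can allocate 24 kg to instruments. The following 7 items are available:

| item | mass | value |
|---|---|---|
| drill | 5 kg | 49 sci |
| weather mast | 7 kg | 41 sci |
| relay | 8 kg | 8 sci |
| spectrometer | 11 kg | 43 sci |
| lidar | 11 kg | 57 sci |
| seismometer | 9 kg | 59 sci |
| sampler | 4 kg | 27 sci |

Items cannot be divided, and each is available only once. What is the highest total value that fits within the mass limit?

149 sci

Check high-value combinations within 24 kg:
- drill+weather mast+seismometer: mass 5+7+9=21, value 49+41+59=149
- drill+weather mast+lidar: mass 5+7+11=23, value 49+41+57=147
- lidar+seismometer+sampler: mass 11+9+4=24, value 57+59+27=143
Best: 149 sci.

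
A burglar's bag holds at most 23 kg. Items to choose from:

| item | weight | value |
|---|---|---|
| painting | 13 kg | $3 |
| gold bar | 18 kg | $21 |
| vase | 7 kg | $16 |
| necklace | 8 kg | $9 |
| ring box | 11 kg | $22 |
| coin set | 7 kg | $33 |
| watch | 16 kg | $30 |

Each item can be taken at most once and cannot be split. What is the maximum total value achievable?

This is a 0/1 knapsack; check combinations near the capacity.
- coin set+watch: weight 7+16=23, value 33+30=63
- vase+necklace+coin set: weight 7+8+7=22, value 16+9+33=58
- ring box+coin set: weight 11+7=18, value 22+33=55
- vase+coin set: weight 7+7=14, value 16+33=49
Best: $63.

$63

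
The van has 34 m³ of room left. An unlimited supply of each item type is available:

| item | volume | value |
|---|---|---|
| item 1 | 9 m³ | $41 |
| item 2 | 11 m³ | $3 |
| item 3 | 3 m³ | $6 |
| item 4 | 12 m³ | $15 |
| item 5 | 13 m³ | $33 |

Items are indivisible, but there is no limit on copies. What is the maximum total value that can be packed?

Best value-per-unit is item 1 at 41/9; filling with it alone gives 3×41 = 123.
Optimal mix: 3×item 1 + 2×item 3 → volume 33, value 135.

$135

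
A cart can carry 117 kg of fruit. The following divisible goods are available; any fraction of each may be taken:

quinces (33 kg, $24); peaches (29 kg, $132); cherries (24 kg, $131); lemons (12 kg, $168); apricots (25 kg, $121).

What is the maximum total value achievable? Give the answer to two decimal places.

Take in order of value per unit:
- lemons (168/12 per unit): all 12 → value 168, running total 168.00
- cherries (131/24 per unit): all 24 → value 131, running total 299.00
- apricots (121/25 per unit): all 25 → value 121, running total 420.00
- peaches (132/29 per unit): all 29 → value 132, running total 552.00
- quinces (24/33 per unit): 27 of 33 → value 27×24/33 = 19.6364, running total 571.64
Total 571.64.

571.64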